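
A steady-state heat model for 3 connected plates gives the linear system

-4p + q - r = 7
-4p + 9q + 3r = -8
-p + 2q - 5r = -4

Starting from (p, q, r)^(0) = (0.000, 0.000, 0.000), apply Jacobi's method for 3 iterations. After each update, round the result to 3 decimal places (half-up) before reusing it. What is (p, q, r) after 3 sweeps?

Iteration 1:
  p = (7 - (1)·0.000 - (-1)·0.000) / (-4) = -1.750
  q = (-8 - (-4)·0.000 - (3)·0.000) / (9) = -0.889
  r = (-4 - (-1)·0.000 - (2)·0.000) / (-5) = 0.800
Iteration 2:
  p = (7 - (1)·-0.889 - (-1)·0.800) / (-4) = -2.172
  q = (-8 - (-4)·-1.750 - (3)·0.800) / (9) = -1.933
  r = (-4 - (-1)·-1.750 - (2)·-0.889) / (-5) = 0.794
Iteration 3:
  p = (7 - (1)·-1.933 - (-1)·0.794) / (-4) = -2.432
  q = (-8 - (-4)·-2.172 - (3)·0.794) / (9) = -2.119
  r = (-4 - (-1)·-2.172 - (2)·-1.933) / (-5) = 0.461

(-2.432, -2.119, 0.461)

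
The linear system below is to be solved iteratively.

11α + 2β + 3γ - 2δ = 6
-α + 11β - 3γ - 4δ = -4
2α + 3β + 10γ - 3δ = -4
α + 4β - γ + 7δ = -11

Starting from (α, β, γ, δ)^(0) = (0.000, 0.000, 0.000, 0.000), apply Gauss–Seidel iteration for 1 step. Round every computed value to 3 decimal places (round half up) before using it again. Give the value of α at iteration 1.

Iteration 1:
  α = (6 - (2)·0.000 - (3)·0.000 - (-2)·0.000) / (11) = 0.545
  β = (-4 - (-1)·0.545 - (-3)·0.000 - (-4)·0.000) / (11) = -0.314
  γ = (-4 - (2)·0.545 - (3)·-0.314 - (-3)·0.000) / (10) = -0.415
  δ = (-11 - (1)·0.545 - (4)·-0.314 - (-1)·-0.415) / (7) = -1.529

0.545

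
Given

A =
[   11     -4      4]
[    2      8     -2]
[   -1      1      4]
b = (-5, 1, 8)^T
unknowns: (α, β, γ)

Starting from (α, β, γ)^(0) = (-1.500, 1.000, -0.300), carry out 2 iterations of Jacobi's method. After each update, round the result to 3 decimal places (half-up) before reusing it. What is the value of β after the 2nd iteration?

Iteration 1:
  α = (-5 - (-4)·1.000 - (4)·-0.300) / (11) = 0.018
  β = (1 - (2)·-1.500 - (-2)·-0.300) / (8) = 0.425
  γ = (8 - (-1)·-1.500 - (1)·1.000) / (4) = 1.375
Iteration 2:
  α = (-5 - (-4)·0.425 - (4)·1.375) / (11) = -0.800
  β = (1 - (2)·0.018 - (-2)·1.375) / (8) = 0.464
  γ = (8 - (-1)·0.018 - (1)·0.425) / (4) = 1.898

0.464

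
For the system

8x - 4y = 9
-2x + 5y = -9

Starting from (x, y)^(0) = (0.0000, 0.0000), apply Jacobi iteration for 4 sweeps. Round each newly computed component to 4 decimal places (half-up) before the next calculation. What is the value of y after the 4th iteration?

Iteration 1:
  x = (9 - (-4)·0.0000) / (8) = 1.1250
  y = (-9 - (-2)·0.0000) / (5) = -1.8000
Iteration 2:
  x = (9 - (-4)·-1.8000) / (8) = 0.2250
  y = (-9 - (-2)·1.1250) / (5) = -1.3500
Iteration 3:
  x = (9 - (-4)·-1.3500) / (8) = 0.4500
  y = (-9 - (-2)·0.2250) / (5) = -1.7100
Iteration 4:
  x = (9 - (-4)·-1.7100) / (8) = 0.2700
  y = (-9 - (-2)·0.4500) / (5) = -1.6200

-1.6200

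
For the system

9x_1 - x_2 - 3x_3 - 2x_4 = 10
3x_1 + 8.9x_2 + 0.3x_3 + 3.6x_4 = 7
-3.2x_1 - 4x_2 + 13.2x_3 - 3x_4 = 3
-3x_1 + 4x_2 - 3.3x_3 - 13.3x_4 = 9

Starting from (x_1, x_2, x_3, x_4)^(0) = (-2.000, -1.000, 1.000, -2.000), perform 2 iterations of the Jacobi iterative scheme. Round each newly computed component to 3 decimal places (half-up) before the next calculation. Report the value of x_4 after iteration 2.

Iteration 1:
  x_1 = (10 - (-1)·-1.000 - (-3)·1.000 - (-2)·-2.000) / (9) = 0.889
  x_2 = (7 - (3)·-2.000 - (0.3)·1.000 - (3.6)·-2.000) / (8.9) = 2.236
  x_3 = (3 - (-3.2)·-2.000 - (-4)·-1.000 - (-3)·-2.000) / (13.2) = -1.015
  x_4 = (9 - (-3)·-2.000 - (4)·-1.000 - (-3.3)·1.000) / (-13.3) = -0.774
Iteration 2:
  x_1 = (10 - (-1)·2.236 - (-3)·-1.015 - (-2)·-0.774) / (9) = 0.849
  x_2 = (7 - (3)·0.889 - (0.3)·-1.015 - (3.6)·-0.774) / (8.9) = 0.834
  x_3 = (3 - (-3.2)·0.889 - (-4)·2.236 - (-3)·-0.774) / (13.2) = 0.944
  x_4 = (9 - (-3)·0.889 - (4)·2.236 - (-3.3)·-1.015) / (-13.3) = 0.047

0.047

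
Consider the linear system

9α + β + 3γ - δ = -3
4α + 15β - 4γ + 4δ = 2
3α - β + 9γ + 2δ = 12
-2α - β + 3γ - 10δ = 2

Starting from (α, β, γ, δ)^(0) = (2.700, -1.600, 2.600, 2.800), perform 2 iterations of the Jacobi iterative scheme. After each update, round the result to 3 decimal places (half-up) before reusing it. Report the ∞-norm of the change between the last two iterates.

Iteration 1:
  α = (-3 - (1)·-1.600 - (3)·2.600 - (-1)·2.800) / (9) = -0.711
  β = (2 - (4)·2.700 - (-4)·2.600 - (4)·2.800) / (15) = -0.640
  γ = (12 - (3)·2.700 - (-1)·-1.600 - (2)·2.800) / (9) = -0.367
  δ = (2 - (-2)·2.700 - (-1)·-1.600 - (3)·2.600) / (-10) = 0.200
Iteration 2:
  α = (-3 - (1)·-0.640 - (3)·-0.367 - (-1)·0.200) / (9) = -0.118
  β = (2 - (4)·-0.711 - (-4)·-0.367 - (4)·0.200) / (15) = 0.172
  γ = (12 - (3)·-0.711 - (-1)·-0.640 - (2)·0.200) / (9) = 1.455
  δ = (2 - (-2)·-0.711 - (-1)·-0.640 - (3)·-0.367) / (-10) = -0.104
Change: (0.593, 0.812, 1.822, -0.304) → max |·| = 1.822

1.822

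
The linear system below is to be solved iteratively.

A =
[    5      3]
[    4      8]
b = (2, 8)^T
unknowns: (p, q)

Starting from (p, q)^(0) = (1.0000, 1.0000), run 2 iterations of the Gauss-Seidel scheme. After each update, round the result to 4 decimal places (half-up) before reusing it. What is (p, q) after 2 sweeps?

(-0.2600, 1.1300)

Iteration 1:
  p = (2 - (3)·1.0000) / (5) = -0.2000
  q = (8 - (4)·-0.2000) / (8) = 1.1000
Iteration 2:
  p = (2 - (3)·1.1000) / (5) = -0.2600
  q = (8 - (4)·-0.2600) / (8) = 1.1300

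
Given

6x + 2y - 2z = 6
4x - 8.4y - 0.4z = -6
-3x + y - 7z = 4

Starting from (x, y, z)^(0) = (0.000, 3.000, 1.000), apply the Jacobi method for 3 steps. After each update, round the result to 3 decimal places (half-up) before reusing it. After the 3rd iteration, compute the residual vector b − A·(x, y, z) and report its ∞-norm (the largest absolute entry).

0.904

Iteration 1:
  x = (6 - (2)·3.000 - (-2)·1.000) / (6) = 0.333
  y = (-6 - (4)·0.000 - (-0.4)·1.000) / (-8.4) = 0.667
  z = (4 - (-3)·0.000 - (1)·3.000) / (-7) = -0.143
Iteration 2:
  x = (6 - (2)·0.667 - (-2)·-0.143) / (6) = 0.730
  y = (-6 - (4)·0.333 - (-0.4)·-0.143) / (-8.4) = 0.880
  z = (4 - (-3)·0.333 - (1)·0.667) / (-7) = -0.619
Iteration 3:
  x = (6 - (2)·0.880 - (-2)·-0.619) / (6) = 0.500
  y = (-6 - (4)·0.730 - (-0.4)·-0.619) / (-8.4) = 1.091
  z = (4 - (-3)·0.730 - (1)·0.880) / (-7) = -0.759
Residual b − A·x = (-0.700, 0.861, -0.904); ∞-norm = 0.904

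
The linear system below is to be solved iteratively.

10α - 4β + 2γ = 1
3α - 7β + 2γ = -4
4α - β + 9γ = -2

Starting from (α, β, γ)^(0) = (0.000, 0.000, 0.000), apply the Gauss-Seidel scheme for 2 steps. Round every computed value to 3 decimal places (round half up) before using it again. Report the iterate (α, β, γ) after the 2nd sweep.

(0.385, 0.680, -0.318)

Iteration 1:
  α = (1 - (-4)·0.000 - (2)·0.000) / (10) = 0.100
  β = (-4 - (3)·0.100 - (2)·0.000) / (-7) = 0.614
  γ = (-2 - (4)·0.100 - (-1)·0.614) / (9) = -0.198
Iteration 2:
  α = (1 - (-4)·0.614 - (2)·-0.198) / (10) = 0.385
  β = (-4 - (3)·0.385 - (2)·-0.198) / (-7) = 0.680
  γ = (-2 - (4)·0.385 - (-1)·0.680) / (9) = -0.318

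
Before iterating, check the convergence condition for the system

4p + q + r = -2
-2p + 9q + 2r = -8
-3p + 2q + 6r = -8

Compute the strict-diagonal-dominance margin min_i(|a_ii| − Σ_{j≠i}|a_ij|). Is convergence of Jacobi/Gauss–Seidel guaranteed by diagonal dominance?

1

row 1: |4| − (1+1) = 2
row 2: |9| − (2+2) = 5
row 3: |6| − (3+2) = 1
minimum over rows = 1 → strictly diagonally dominant (convergence guaranteed)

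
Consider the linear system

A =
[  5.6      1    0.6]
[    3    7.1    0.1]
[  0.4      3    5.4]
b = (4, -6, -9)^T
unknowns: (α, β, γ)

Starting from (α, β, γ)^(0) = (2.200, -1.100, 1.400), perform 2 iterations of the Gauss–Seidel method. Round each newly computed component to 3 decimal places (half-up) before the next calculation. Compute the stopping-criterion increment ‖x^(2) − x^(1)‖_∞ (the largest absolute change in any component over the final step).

Iteration 1:
  α = (4 - (1)·-1.100 - (0.6)·1.400) / (5.6) = 0.761
  β = (-6 - (3)·0.761 - (0.1)·1.400) / (7.1) = -1.186
  γ = (-9 - (0.4)·0.761 - (3)·-1.186) / (5.4) = -1.064
Iteration 2:
  α = (4 - (1)·-1.186 - (0.6)·-1.064) / (5.6) = 1.040
  β = (-6 - (3)·1.040 - (0.1)·-1.064) / (7.1) = -1.270
  γ = (-9 - (0.4)·1.040 - (3)·-1.270) / (5.4) = -1.038
Change: (0.279, -0.084, 0.026) → max |·| = 0.279

0.279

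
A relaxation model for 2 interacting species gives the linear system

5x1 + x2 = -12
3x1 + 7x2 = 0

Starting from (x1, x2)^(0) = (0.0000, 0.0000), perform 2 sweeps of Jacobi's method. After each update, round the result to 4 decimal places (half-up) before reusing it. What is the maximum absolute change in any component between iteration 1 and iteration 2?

Iteration 1:
  x1 = (-12 - (1)·0.0000) / (5) = -2.4000
  x2 = (0 - (3)·0.0000) / (7) = 0.0000
Iteration 2:
  x1 = (-12 - (1)·0.0000) / (5) = -2.4000
  x2 = (0 - (3)·-2.4000) / (7) = 1.0286
Change: (0.0000, 1.0286) → max |·| = 1.0286

1.0286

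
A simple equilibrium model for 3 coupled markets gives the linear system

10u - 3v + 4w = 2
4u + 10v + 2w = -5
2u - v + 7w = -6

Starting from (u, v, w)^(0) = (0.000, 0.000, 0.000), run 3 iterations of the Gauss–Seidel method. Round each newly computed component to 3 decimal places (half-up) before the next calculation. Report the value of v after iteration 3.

-0.482

Iteration 1:
  u = (2 - (-3)·0.000 - (4)·0.000) / (10) = 0.200
  v = (-5 - (4)·0.200 - (2)·0.000) / (10) = -0.580
  w = (-6 - (2)·0.200 - (-1)·-0.580) / (7) = -0.997
Iteration 2:
  u = (2 - (-3)·-0.580 - (4)·-0.997) / (10) = 0.425
  v = (-5 - (4)·0.425 - (2)·-0.997) / (10) = -0.471
  w = (-6 - (2)·0.425 - (-1)·-0.471) / (7) = -1.046
Iteration 3:
  u = (2 - (-3)·-0.471 - (4)·-1.046) / (10) = 0.477
  v = (-5 - (4)·0.477 - (2)·-1.046) / (10) = -0.482
  w = (-6 - (2)·0.477 - (-1)·-0.482) / (7) = -1.062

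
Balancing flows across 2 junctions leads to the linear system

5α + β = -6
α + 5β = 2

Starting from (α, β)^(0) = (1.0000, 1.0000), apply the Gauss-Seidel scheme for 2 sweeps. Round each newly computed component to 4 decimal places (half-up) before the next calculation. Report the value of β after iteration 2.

Iteration 1:
  α = (-6 - (1)·1.0000) / (5) = -1.4000
  β = (2 - (1)·-1.4000) / (5) = 0.6800
Iteration 2:
  α = (-6 - (1)·0.6800) / (5) = -1.3360
  β = (2 - (1)·-1.3360) / (5) = 0.6672

0.6672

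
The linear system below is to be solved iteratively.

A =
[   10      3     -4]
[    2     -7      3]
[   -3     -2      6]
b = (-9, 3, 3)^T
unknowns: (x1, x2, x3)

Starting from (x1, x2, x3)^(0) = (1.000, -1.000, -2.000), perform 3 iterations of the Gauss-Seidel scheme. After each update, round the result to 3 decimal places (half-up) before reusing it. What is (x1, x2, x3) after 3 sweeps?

(-0.681, -0.695, -0.072)

Iteration 1:
  x1 = (-9 - (3)·-1.000 - (-4)·-2.000) / (10) = -1.400
  x2 = (3 - (2)·-1.400 - (3)·-2.000) / (-7) = -1.686
  x3 = (3 - (-3)·-1.400 - (-2)·-1.686) / (6) = -0.762
Iteration 2:
  x1 = (-9 - (3)·-1.686 - (-4)·-0.762) / (10) = -0.699
  x2 = (3 - (2)·-0.699 - (3)·-0.762) / (-7) = -0.955
  x3 = (3 - (-3)·-0.699 - (-2)·-0.955) / (6) = -0.168
Iteration 3:
  x1 = (-9 - (3)·-0.955 - (-4)·-0.168) / (10) = -0.681
  x2 = (3 - (2)·-0.681 - (3)·-0.168) / (-7) = -0.695
  x3 = (3 - (-3)·-0.681 - (-2)·-0.695) / (6) = -0.072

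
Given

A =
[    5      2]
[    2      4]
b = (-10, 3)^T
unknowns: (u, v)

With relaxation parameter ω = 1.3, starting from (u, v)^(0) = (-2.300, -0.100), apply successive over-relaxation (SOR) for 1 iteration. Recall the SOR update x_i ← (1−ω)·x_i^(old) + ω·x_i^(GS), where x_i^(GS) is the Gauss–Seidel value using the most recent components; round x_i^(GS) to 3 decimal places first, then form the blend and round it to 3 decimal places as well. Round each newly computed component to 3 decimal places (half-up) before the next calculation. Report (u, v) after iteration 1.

(-1.858, 2.213)

Iteration 1:
  u: GS value = (-10 - (2)·-0.100) / (5) = -1.960;  u ← (1−ω)·-2.300 + ω·-1.960 = -1.858
  v: GS value = (3 - (2)·-1.858) / (4) = 1.679;  v ← (1−ω)·-0.100 + ω·1.679 = 2.213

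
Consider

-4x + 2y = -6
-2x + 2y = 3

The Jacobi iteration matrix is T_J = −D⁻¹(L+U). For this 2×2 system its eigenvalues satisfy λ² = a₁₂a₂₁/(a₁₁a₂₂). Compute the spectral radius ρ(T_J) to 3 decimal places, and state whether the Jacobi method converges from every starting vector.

0.707

a₁₂a₂₁/(a₁₁a₂₂) = (2)·(-2) / ((-4)·(2)) = 0.500000
ρ = √|0.500000| = √0.500000 = 0.707
ρ < 1, so Jacobi converges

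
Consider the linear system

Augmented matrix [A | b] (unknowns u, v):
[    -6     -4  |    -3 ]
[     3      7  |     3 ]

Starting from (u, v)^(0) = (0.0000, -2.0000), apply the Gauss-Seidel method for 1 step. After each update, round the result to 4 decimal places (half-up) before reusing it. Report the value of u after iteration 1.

1.8333

Iteration 1:
  u = (-3 - (-4)·-2.0000) / (-6) = 1.8333
  v = (3 - (3)·1.8333) / (7) = -0.3571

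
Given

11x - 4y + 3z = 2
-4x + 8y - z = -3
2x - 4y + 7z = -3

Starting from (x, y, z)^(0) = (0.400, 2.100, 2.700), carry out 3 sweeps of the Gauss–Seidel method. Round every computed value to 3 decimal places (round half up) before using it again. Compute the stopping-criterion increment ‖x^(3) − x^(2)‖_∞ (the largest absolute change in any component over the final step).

0.060

Iteration 1:
  x = (2 - (-4)·2.100 - (3)·2.700) / (11) = 0.209
  y = (-3 - (-4)·0.209 - (-1)·2.700) / (8) = 0.067
  z = (-3 - (2)·0.209 - (-4)·0.067) / (7) = -0.450
Iteration 2:
  x = (2 - (-4)·0.067 - (3)·-0.450) / (11) = 0.329
  y = (-3 - (-4)·0.329 - (-1)·-0.450) / (8) = -0.267
  z = (-3 - (2)·0.329 - (-4)·-0.267) / (7) = -0.675
Iteration 3:
  x = (2 - (-4)·-0.267 - (3)·-0.675) / (11) = 0.269
  y = (-3 - (-4)·0.269 - (-1)·-0.675) / (8) = -0.325
  z = (-3 - (2)·0.269 - (-4)·-0.325) / (7) = -0.691
Change: (-0.060, -0.058, -0.016) → max |·| = 0.060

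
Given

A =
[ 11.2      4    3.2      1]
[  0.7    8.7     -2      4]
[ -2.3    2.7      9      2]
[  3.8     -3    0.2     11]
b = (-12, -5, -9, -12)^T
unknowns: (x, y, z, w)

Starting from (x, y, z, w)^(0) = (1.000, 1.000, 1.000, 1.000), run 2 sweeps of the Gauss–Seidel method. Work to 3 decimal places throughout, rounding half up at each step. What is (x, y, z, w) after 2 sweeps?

(-0.356, -0.603, -0.772, -1.118)

Iteration 1:
  x = (-12 - (4)·1.000 - (3.2)·1.000 - (1)·1.000) / (11.2) = -1.804
  y = (-5 - (0.7)·-1.804 - (-2)·1.000 - (4)·1.000) / (8.7) = -0.659
  z = (-9 - (-2.3)·-1.804 - (2.7)·-0.659 - (2)·1.000) / (9) = -1.486
  w = (-12 - (3.8)·-1.804 - (-3)·-0.659 - (0.2)·-1.486) / (11) = -0.620
Iteration 2:
  x = (-12 - (4)·-0.659 - (3.2)·-1.486 - (1)·-0.620) / (11.2) = -0.356
  y = (-5 - (0.7)·-0.356 - (-2)·-1.486 - (4)·-0.620) / (8.7) = -0.603
  z = (-9 - (-2.3)·-0.356 - (2.7)·-0.603 - (2)·-0.620) / (9) = -0.772
  w = (-12 - (3.8)·-0.356 - (-3)·-0.603 - (0.2)·-0.772) / (11) = -1.118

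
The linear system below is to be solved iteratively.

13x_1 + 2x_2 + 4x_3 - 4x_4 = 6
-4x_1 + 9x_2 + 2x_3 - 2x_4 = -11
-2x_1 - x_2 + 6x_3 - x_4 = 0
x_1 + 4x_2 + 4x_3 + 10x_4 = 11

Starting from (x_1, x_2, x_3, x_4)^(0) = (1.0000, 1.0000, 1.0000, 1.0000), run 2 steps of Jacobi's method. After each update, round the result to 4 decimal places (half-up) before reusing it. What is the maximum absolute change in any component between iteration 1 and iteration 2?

Iteration 1:
  x_1 = (6 - (2)·1.0000 - (4)·1.0000 - (-4)·1.0000) / (13) = 0.3077
  x_2 = (-11 - (-4)·1.0000 - (2)·1.0000 - (-2)·1.0000) / (9) = -0.7778
  x_3 = (0 - (-2)·1.0000 - (-1)·1.0000 - (-1)·1.0000) / (6) = 0.6667
  x_4 = (11 - (1)·1.0000 - (4)·1.0000 - (4)·1.0000) / (10) = 0.2000
Iteration 2:
  x_1 = (6 - (2)·-0.7778 - (4)·0.6667 - (-4)·0.2000) / (13) = 0.4376
  x_2 = (-11 - (-4)·0.3077 - (2)·0.6667 - (-2)·0.2000) / (9) = -1.1892
  x_3 = (0 - (-2)·0.3077 - (-1)·-0.7778 - (-1)·0.2000) / (6) = 0.0063
  x_4 = (11 - (1)·0.3077 - (4)·-0.7778 - (4)·0.6667) / (10) = 1.1137
Change: (0.1299, -0.4114, -0.6604, 0.9137) → max |·| = 0.9137

0.9137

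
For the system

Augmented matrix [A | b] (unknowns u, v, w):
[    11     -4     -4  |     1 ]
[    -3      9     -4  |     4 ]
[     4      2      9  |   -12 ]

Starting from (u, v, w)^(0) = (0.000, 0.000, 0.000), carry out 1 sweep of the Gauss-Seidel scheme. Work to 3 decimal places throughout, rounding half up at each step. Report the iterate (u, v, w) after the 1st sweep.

(0.091, 0.475, -1.479)

Iteration 1:
  u = (1 - (-4)·0.000 - (-4)·0.000) / (11) = 0.091
  v = (4 - (-3)·0.091 - (-4)·0.000) / (9) = 0.475
  w = (-12 - (4)·0.091 - (2)·0.475) / (9) = -1.479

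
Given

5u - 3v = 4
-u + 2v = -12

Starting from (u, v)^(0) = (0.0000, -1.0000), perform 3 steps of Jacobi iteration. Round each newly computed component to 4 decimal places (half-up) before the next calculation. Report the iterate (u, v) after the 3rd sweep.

Iteration 1:
  u = (4 - (-3)·-1.0000) / (5) = 0.2000
  v = (-12 - (-1)·0.0000) / (2) = -6.0000
Iteration 2:
  u = (4 - (-3)·-6.0000) / (5) = -2.8000
  v = (-12 - (-1)·0.2000) / (2) = -5.9000
Iteration 3:
  u = (4 - (-3)·-5.9000) / (5) = -2.7400
  v = (-12 - (-1)·-2.8000) / (2) = -7.4000

(-2.7400, -7.4000)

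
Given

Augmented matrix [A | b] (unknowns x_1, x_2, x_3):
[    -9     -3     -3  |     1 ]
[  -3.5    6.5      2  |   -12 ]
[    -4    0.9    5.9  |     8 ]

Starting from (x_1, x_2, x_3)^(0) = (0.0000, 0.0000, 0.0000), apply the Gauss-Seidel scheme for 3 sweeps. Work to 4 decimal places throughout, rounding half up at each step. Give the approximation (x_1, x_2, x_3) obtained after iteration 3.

Iteration 1:
  x_1 = (1 - (-3)·0.0000 - (-3)·0.0000) / (-9) = -0.1111
  x_2 = (-12 - (-3.5)·-0.1111 - (2)·0.0000) / (6.5) = -1.9060
  x_3 = (8 - (-4)·-0.1111 - (0.9)·-1.9060) / (5.9) = 1.5714
Iteration 2:
  x_1 = (1 - (-3)·-1.9060 - (-3)·1.5714) / (-9) = 0.0004
  x_2 = (-12 - (-3.5)·0.0004 - (2)·1.5714) / (6.5) = -2.3294
  x_3 = (8 - (-4)·0.0004 - (0.9)·-2.3294) / (5.9) = 1.7115
Iteration 3:
  x_1 = (1 - (-3)·-2.3294 - (-3)·1.7115) / (-9) = 0.0949
  x_2 = (-12 - (-3.5)·0.0949 - (2)·1.7115) / (6.5) = -2.3217
  x_3 = (8 - (-4)·0.0949 - (0.9)·-2.3217) / (5.9) = 1.7744

(0.0949, -2.3217, 1.7744)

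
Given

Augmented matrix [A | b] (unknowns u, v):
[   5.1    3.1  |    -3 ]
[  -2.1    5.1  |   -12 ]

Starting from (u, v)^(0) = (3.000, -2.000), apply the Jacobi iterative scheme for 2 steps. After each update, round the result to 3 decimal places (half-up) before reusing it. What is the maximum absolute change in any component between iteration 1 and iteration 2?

0.977

Iteration 1:
  u = (-3 - (3.1)·-2.000) / (5.1) = 0.627
  v = (-12 - (-2.1)·3.000) / (5.1) = -1.118
Iteration 2:
  u = (-3 - (3.1)·-1.118) / (5.1) = 0.091
  v = (-12 - (-2.1)·0.627) / (5.1) = -2.095
Change: (-0.536, -0.977) → max |·| = 0.977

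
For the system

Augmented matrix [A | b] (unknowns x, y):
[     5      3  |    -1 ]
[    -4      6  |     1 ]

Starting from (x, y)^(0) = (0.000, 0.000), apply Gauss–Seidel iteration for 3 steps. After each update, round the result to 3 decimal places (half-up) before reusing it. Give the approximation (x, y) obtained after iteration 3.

(-0.212, 0.025)

Iteration 1:
  x = (-1 - (3)·0.000) / (5) = -0.200
  y = (1 - (-4)·-0.200) / (6) = 0.033
Iteration 2:
  x = (-1 - (3)·0.033) / (5) = -0.220
  y = (1 - (-4)·-0.220) / (6) = 0.020
Iteration 3:
  x = (-1 - (3)·0.020) / (5) = -0.212
  y = (1 - (-4)·-0.212) / (6) = 0.025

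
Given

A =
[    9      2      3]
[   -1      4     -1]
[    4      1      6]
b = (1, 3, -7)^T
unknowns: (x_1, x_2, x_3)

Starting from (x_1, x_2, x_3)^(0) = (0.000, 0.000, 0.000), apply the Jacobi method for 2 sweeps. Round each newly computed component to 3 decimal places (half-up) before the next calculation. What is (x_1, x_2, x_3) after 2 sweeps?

(0.333, 0.486, -1.366)

Iteration 1:
  x_1 = (1 - (2)·0.000 - (3)·0.000) / (9) = 0.111
  x_2 = (3 - (-1)·0.000 - (-1)·0.000) / (4) = 0.750
  x_3 = (-7 - (4)·0.000 - (1)·0.000) / (6) = -1.167
Iteration 2:
  x_1 = (1 - (2)·0.750 - (3)·-1.167) / (9) = 0.333
  x_2 = (3 - (-1)·0.111 - (-1)·-1.167) / (4) = 0.486
  x_3 = (-7 - (4)·0.111 - (1)·0.750) / (6) = -1.366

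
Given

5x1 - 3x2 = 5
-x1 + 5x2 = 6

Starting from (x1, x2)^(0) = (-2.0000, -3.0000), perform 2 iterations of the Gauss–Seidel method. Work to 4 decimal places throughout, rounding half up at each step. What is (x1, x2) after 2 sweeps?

(1.6240, 1.5248)

Iteration 1:
  x1 = (5 - (-3)·-3.0000) / (5) = -0.8000
  x2 = (6 - (-1)·-0.8000) / (5) = 1.0400
Iteration 2:
  x1 = (5 - (-3)·1.0400) / (5) = 1.6240
  x2 = (6 - (-1)·1.6240) / (5) = 1.5248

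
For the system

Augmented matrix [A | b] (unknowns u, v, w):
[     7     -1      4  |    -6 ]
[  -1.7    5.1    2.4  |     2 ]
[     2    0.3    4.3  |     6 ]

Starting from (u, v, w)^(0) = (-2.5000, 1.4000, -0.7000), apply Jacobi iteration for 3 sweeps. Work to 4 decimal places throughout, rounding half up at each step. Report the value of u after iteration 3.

-1.8489

Iteration 1:
  u = (-6 - (-1)·1.4000 - (4)·-0.7000) / (7) = -0.2571
  v = (2 - (-1.7)·-2.5000 - (2.4)·-0.7000) / (5.1) = -0.1118
  w = (6 - (2)·-2.5000 - (0.3)·1.4000) / (4.3) = 2.4605
Iteration 2:
  u = (-6 - (-1)·-0.1118 - (4)·2.4605) / (7) = -2.2791
  v = (2 - (-1.7)·-0.2571 - (2.4)·2.4605) / (5.1) = -0.8514
  w = (6 - (2)·-0.2571 - (0.3)·-0.1118) / (4.3) = 1.5227
Iteration 3:
  u = (-6 - (-1)·-0.8514 - (4)·1.5227) / (7) = -1.8489
  v = (2 - (-1.7)·-2.2791 - (2.4)·1.5227) / (5.1) = -1.0841
  w = (6 - (2)·-2.2791 - (0.3)·-0.8514) / (4.3) = 2.5148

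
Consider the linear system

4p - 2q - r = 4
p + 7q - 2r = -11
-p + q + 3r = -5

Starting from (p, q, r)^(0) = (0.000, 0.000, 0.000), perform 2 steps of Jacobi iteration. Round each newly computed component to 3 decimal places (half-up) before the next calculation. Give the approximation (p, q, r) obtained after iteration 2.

Iteration 1:
  p = (4 - (-2)·0.000 - (-1)·0.000) / (4) = 1.000
  q = (-11 - (1)·0.000 - (-2)·0.000) / (7) = -1.571
  r = (-5 - (-1)·0.000 - (1)·0.000) / (3) = -1.667
Iteration 2:
  p = (4 - (-2)·-1.571 - (-1)·-1.667) / (4) = -0.202
  q = (-11 - (1)·1.000 - (-2)·-1.667) / (7) = -2.191
  r = (-5 - (-1)·1.000 - (1)·-1.571) / (3) = -0.810

(-0.202, -2.191, -0.810)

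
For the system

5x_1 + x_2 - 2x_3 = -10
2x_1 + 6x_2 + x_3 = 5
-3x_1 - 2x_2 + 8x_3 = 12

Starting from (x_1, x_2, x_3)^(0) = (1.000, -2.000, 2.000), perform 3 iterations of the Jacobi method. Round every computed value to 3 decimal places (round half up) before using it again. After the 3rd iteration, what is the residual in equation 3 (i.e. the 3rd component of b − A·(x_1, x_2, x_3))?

-0.085

Iteration 1:
  x_1 = (-10 - (1)·-2.000 - (-2)·2.000) / (5) = -0.800
  x_2 = (5 - (2)·1.000 - (1)·2.000) / (6) = 0.167
  x_3 = (12 - (-3)·1.000 - (-2)·-2.000) / (8) = 1.375
Iteration 2:
  x_1 = (-10 - (1)·0.167 - (-2)·1.375) / (5) = -1.483
  x_2 = (5 - (2)·-0.800 - (1)·1.375) / (6) = 0.871
  x_3 = (12 - (-3)·-0.800 - (-2)·0.167) / (8) = 1.242
Iteration 3:
  x_1 = (-10 - (1)·0.871 - (-2)·1.242) / (5) = -1.677
  x_2 = (5 - (2)·-1.483 - (1)·1.242) / (6) = 1.121
  x_3 = (12 - (-3)·-1.483 - (-2)·0.871) / (8) = 1.162
Residual b − A·x = (-0.412, 0.466, -0.085)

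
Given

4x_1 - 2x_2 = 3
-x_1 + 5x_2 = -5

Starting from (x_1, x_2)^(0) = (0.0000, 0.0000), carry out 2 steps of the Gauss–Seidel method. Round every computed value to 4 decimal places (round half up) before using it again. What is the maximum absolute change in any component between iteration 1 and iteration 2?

0.4250

Iteration 1:
  x_1 = (3 - (-2)·0.0000) / (4) = 0.7500
  x_2 = (-5 - (-1)·0.7500) / (5) = -0.8500
Iteration 2:
  x_1 = (3 - (-2)·-0.8500) / (4) = 0.3250
  x_2 = (-5 - (-1)·0.3250) / (5) = -0.9350
Change: (-0.4250, -0.0850) → max |·| = 0.4250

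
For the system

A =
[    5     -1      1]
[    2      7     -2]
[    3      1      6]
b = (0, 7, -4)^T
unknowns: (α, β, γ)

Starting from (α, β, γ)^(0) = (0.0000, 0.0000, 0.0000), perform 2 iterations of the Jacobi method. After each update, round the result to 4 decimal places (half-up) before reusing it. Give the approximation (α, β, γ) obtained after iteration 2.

Iteration 1:
  α = (0 - (-1)·0.0000 - (1)·0.0000) / (5) = 0.0000
  β = (7 - (2)·0.0000 - (-2)·0.0000) / (7) = 1.0000
  γ = (-4 - (3)·0.0000 - (1)·0.0000) / (6) = -0.6667
Iteration 2:
  α = (0 - (-1)·1.0000 - (1)·-0.6667) / (5) = 0.3333
  β = (7 - (2)·0.0000 - (-2)·-0.6667) / (7) = 0.8095
  γ = (-4 - (3)·0.0000 - (1)·1.0000) / (6) = -0.8333

(0.3333, 0.8095, -0.8333)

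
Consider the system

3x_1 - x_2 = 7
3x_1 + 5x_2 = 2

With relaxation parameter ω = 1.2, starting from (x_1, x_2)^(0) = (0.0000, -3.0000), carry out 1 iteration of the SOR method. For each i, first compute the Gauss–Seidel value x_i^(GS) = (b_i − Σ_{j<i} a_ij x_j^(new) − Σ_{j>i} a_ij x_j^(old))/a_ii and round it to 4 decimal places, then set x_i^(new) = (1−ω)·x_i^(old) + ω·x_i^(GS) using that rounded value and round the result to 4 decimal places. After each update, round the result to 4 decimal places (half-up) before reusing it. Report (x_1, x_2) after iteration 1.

(1.6000, -0.0720)

Iteration 1:
  x_1: GS value = (7 - (-1)·-3.0000) / (3) = 1.3333;  x_1 ← (1−ω)·0.0000 + ω·1.3333 = 1.6000
  x_2: GS value = (2 - (3)·1.6000) / (5) = -0.5600;  x_2 ← (1−ω)·-3.0000 + ω·-0.5600 = -0.0720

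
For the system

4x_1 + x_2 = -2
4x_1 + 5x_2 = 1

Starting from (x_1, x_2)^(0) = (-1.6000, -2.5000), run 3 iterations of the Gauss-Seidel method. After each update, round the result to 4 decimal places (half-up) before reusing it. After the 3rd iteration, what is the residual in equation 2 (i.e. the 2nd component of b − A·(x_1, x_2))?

0.0000

Iteration 1:
  x_1 = (-2 - (1)·-2.5000) / (4) = 0.1250
  x_2 = (1 - (4)·0.1250) / (5) = 0.1000
Iteration 2:
  x_1 = (-2 - (1)·0.1000) / (4) = -0.5250
  x_2 = (1 - (4)·-0.5250) / (5) = 0.6200
Iteration 3:
  x_1 = (-2 - (1)·0.6200) / (4) = -0.6550
  x_2 = (1 - (4)·-0.6550) / (5) = 0.7240
Residual b − A·x = (-0.1040, 0.0000)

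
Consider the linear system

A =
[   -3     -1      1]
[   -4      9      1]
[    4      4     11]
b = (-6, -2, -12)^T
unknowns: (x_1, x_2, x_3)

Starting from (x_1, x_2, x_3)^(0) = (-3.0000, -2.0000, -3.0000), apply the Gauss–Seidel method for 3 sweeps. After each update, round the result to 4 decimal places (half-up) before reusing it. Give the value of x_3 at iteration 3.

-1.7580

Iteration 1:
  x_1 = (-6 - (-1)·-2.0000 - (1)·-3.0000) / (-3) = 1.6667
  x_2 = (-2 - (-4)·1.6667 - (1)·-3.0000) / (9) = 0.8519
  x_3 = (-12 - (4)·1.6667 - (4)·0.8519) / (11) = -2.0068
Iteration 2:
  x_1 = (-6 - (-1)·0.8519 - (1)·-2.0068) / (-3) = 1.0471
  x_2 = (-2 - (-4)·1.0471 - (1)·-2.0068) / (9) = 0.4661
  x_3 = (-12 - (4)·1.0471 - (4)·0.4661) / (11) = -1.6412
Iteration 3:
  x_1 = (-6 - (-1)·0.4661 - (1)·-1.6412) / (-3) = 1.2976
  x_2 = (-2 - (-4)·1.2976 - (1)·-1.6412) / (9) = 0.5368
  x_3 = (-12 - (4)·1.2976 - (4)·0.5368) / (11) = -1.7580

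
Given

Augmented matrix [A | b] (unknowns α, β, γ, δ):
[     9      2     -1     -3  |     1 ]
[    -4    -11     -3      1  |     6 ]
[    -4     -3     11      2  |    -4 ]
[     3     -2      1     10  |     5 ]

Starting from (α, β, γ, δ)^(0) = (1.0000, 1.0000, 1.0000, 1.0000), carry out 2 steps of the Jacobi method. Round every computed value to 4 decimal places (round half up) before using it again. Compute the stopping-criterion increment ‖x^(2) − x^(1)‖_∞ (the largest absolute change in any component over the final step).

Iteration 1:
  α = (1 - (2)·1.0000 - (-1)·1.0000 - (-3)·1.0000) / (9) = 0.3333
  β = (6 - (-4)·1.0000 - (-3)·1.0000 - (1)·1.0000) / (-11) = -1.0909
  γ = (-4 - (-4)·1.0000 - (-3)·1.0000 - (2)·1.0000) / (11) = 0.0909
  δ = (5 - (3)·1.0000 - (-2)·1.0000 - (1)·1.0000) / (10) = 0.3000
Iteration 2:
  α = (1 - (2)·-1.0909 - (-1)·0.0909 - (-3)·0.3000) / (9) = 0.4636
  β = (6 - (-4)·0.3333 - (-3)·0.0909 - (1)·0.3000) / (-11) = -0.6642
  γ = (-4 - (-4)·0.3333 - (-3)·-1.0909 - (2)·0.3000) / (11) = -0.5945
  δ = (5 - (3)·0.3333 - (-2)·-1.0909 - (1)·0.0909) / (10) = 0.1727
Change: (0.1303, 0.4267, -0.6854, -0.1273) → max |·| = 0.6854

0.6854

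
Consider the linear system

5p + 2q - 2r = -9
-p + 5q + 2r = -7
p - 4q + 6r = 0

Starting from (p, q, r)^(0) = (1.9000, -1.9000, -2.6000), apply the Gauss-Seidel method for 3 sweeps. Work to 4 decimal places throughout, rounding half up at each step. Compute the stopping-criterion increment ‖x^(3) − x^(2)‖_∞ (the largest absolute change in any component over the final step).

0.2823

Iteration 1:
  p = (-9 - (2)·-1.9000 - (-2)·-2.6000) / (5) = -2.0800
  q = (-7 - (-1)·-2.0800 - (2)·-2.6000) / (5) = -0.7760
  r = (0 - (1)·-2.0800 - (-4)·-0.7760) / (6) = -0.1707
Iteration 2:
  p = (-9 - (2)·-0.7760 - (-2)·-0.1707) / (5) = -1.5579
  q = (-7 - (-1)·-1.5579 - (2)·-0.1707) / (5) = -1.6433
  r = (0 - (1)·-1.5579 - (-4)·-1.6433) / (6) = -0.8359
Iteration 3:
  p = (-9 - (2)·-1.6433 - (-2)·-0.8359) / (5) = -1.4770
  q = (-7 - (-1)·-1.4770 - (2)·-0.8359) / (5) = -1.3610
  r = (0 - (1)·-1.4770 - (-4)·-1.3610) / (6) = -0.6612
Change: (0.0809, 0.2823, 0.1747) → max |·| = 0.2823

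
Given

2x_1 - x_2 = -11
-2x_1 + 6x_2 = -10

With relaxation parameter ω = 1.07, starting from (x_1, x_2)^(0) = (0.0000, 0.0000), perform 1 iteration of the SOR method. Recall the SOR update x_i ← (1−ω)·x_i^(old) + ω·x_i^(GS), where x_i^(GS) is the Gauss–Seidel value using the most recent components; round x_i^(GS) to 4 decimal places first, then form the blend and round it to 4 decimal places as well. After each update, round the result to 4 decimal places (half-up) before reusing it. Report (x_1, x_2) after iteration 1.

(-5.8850, -3.8823)

Iteration 1:
  x_1: GS value = (-11 - (-1)·0.0000) / (2) = -5.5000;  x_1 ← (1−ω)·0.0000 + ω·-5.5000 = -5.8850
  x_2: GS value = (-10 - (-2)·-5.8850) / (6) = -3.6283;  x_2 ← (1−ω)·0.0000 + ω·-3.6283 = -3.8823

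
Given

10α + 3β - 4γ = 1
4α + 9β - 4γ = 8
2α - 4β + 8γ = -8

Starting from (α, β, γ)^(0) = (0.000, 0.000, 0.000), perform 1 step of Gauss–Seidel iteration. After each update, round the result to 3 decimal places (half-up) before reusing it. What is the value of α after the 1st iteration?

Iteration 1:
  α = (1 - (3)·0.000 - (-4)·0.000) / (10) = 0.100
  β = (8 - (4)·0.100 - (-4)·0.000) / (9) = 0.844
  γ = (-8 - (2)·0.100 - (-4)·0.844) / (8) = -0.603

0.100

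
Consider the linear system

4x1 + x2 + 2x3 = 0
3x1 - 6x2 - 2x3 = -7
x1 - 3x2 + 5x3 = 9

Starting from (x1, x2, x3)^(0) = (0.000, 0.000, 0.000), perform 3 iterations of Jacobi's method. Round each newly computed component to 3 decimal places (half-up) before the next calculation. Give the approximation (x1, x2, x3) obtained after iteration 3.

Iteration 1:
  x1 = (0 - (1)·0.000 - (2)·0.000) / (4) = 0.000
  x2 = (-7 - (3)·0.000 - (-2)·0.000) / (-6) = 1.167
  x3 = (9 - (1)·0.000 - (-3)·0.000) / (5) = 1.800
Iteration 2:
  x1 = (0 - (1)·1.167 - (2)·1.800) / (4) = -1.192
  x2 = (-7 - (3)·0.000 - (-2)·1.800) / (-6) = 0.567
  x3 = (9 - (1)·0.000 - (-3)·1.167) / (5) = 2.500
Iteration 3:
  x1 = (0 - (1)·0.567 - (2)·2.500) / (4) = -1.392
  x2 = (-7 - (3)·-1.192 - (-2)·2.500) / (-6) = -0.263
  x3 = (9 - (1)·-1.192 - (-3)·0.567) / (5) = 2.379

(-1.392, -0.263, 2.379)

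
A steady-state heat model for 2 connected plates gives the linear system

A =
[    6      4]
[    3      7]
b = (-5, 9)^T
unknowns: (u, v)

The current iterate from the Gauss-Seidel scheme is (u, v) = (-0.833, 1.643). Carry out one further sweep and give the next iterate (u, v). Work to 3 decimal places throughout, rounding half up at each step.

One sweep:
  u = (-5 - (4)·1.643) / (6) = -1.929
  v = (9 - (3)·-1.929) / (7) = 2.112

(-1.929, 2.112)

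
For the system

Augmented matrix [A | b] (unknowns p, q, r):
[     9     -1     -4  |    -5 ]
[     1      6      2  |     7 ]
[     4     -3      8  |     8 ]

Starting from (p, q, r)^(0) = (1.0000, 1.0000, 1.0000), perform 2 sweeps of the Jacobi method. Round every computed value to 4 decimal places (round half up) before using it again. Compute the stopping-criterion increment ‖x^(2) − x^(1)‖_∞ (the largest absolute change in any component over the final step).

0.3750

Iteration 1:
  p = (-5 - (-1)·1.0000 - (-4)·1.0000) / (9) = 0.0000
  q = (7 - (1)·1.0000 - (2)·1.0000) / (6) = 0.6667
  r = (8 - (4)·1.0000 - (-3)·1.0000) / (8) = 0.8750
Iteration 2:
  p = (-5 - (-1)·0.6667 - (-4)·0.8750) / (9) = -0.0926
  q = (7 - (1)·0.0000 - (2)·0.8750) / (6) = 0.8750
  r = (8 - (4)·0.0000 - (-3)·0.6667) / (8) = 1.2500
Change: (-0.0926, 0.2083, 0.3750) → max |·| = 0.3750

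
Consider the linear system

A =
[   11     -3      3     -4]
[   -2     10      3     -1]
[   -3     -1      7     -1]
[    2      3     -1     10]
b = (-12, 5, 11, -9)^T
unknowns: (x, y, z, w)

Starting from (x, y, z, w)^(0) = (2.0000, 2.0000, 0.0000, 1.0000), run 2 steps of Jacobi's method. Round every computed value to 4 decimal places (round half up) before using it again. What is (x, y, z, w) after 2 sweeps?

(-2.2883, -0.5835, 1.3649, -0.8779)

Iteration 1:
  x = (-12 - (-3)·2.0000 - (3)·0.0000 - (-4)·1.0000) / (11) = -0.1818
  y = (5 - (-2)·2.0000 - (3)·0.0000 - (-1)·1.0000) / (10) = 1.0000
  z = (11 - (-3)·2.0000 - (-1)·2.0000 - (-1)·1.0000) / (7) = 2.8571
  w = (-9 - (2)·2.0000 - (3)·2.0000 - (-1)·0.0000) / (10) = -1.9000
Iteration 2:
  x = (-12 - (-3)·1.0000 - (3)·2.8571 - (-4)·-1.9000) / (11) = -2.2883
  y = (5 - (-2)·-0.1818 - (3)·2.8571 - (-1)·-1.9000) / (10) = -0.5835
  z = (11 - (-3)·-0.1818 - (-1)·1.0000 - (-1)·-1.9000) / (7) = 1.3649
  w = (-9 - (2)·-0.1818 - (3)·1.0000 - (-1)·2.8571) / (10) = -0.8779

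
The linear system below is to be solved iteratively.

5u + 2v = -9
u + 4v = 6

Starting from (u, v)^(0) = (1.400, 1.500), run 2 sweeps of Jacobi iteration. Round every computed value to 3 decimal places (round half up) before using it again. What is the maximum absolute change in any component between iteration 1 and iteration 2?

0.950

Iteration 1:
  u = (-9 - (2)·1.500) / (5) = -2.400
  v = (6 - (1)·1.400) / (4) = 1.150
Iteration 2:
  u = (-9 - (2)·1.150) / (5) = -2.260
  v = (6 - (1)·-2.400) / (4) = 2.100
Change: (0.140, 0.950) → max |·| = 0.950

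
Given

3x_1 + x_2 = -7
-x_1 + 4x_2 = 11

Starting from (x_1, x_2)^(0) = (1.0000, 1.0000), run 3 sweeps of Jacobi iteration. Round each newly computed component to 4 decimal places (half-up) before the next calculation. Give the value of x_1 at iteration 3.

-3.0278

Iteration 1:
  x_1 = (-7 - (1)·1.0000) / (3) = -2.6667
  x_2 = (11 - (-1)·1.0000) / (4) = 3.0000
Iteration 2:
  x_1 = (-7 - (1)·3.0000) / (3) = -3.3333
  x_2 = (11 - (-1)·-2.6667) / (4) = 2.0833
Iteration 3:
  x_1 = (-7 - (1)·2.0833) / (3) = -3.0278
  x_2 = (11 - (-1)·-3.3333) / (4) = 1.9167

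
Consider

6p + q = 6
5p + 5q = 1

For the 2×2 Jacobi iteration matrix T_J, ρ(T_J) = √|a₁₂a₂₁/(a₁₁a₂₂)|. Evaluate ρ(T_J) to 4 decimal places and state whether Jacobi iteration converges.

a₁₂a₂₁/(a₁₁a₂₂) = (1)·(5) / ((6)·(5)) = 0.166667
ρ = √|0.166667| = √0.166667 = 0.4082
ρ < 1, so Jacobi converges

0.4082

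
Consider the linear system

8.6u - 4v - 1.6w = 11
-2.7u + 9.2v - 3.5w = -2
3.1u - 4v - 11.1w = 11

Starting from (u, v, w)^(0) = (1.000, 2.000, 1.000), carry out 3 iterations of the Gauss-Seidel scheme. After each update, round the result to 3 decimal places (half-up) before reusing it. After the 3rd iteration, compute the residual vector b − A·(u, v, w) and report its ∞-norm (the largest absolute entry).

0.458

Iteration 1:
  u = (11 - (-4)·2.000 - (-1.6)·1.000) / (8.6) = 2.395
  v = (-2 - (-2.7)·2.395 - (-3.5)·1.000) / (9.2) = 0.866
  w = (11 - (3.1)·2.395 - (-4)·0.866) / (-11.1) = -0.634
Iteration 2:
  u = (11 - (-4)·0.866 - (-1.6)·-0.634) / (8.6) = 1.564
  v = (-2 - (-2.7)·1.564 - (-3.5)·-0.634) / (9.2) = 0.000
  w = (11 - (3.1)·1.564 - (-4)·0.000) / (-11.1) = -0.554
Iteration 3:
  u = (11 - (-4)·0.000 - (-1.6)·-0.554) / (8.6) = 1.176
  v = (-2 - (-2.7)·1.176 - (-3.5)·-0.554) / (9.2) = -0.083
  w = (11 - (3.1)·1.176 - (-4)·-0.083) / (-11.1) = -0.633
Residual b − A·x = (-0.458, -0.277, -0.004); ∞-norm = 0.458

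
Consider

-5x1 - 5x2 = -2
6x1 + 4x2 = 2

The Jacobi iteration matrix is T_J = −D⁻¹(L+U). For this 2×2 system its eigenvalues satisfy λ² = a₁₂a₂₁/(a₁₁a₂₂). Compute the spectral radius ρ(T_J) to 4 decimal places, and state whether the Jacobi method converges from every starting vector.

a₁₂a₂₁/(a₁₁a₂₂) = (-5)·(6) / ((-5)·(4)) = 1.500000
ρ = √|1.500000| = √1.500000 = 1.2247
ρ > 1, so Jacobi diverges

1.2247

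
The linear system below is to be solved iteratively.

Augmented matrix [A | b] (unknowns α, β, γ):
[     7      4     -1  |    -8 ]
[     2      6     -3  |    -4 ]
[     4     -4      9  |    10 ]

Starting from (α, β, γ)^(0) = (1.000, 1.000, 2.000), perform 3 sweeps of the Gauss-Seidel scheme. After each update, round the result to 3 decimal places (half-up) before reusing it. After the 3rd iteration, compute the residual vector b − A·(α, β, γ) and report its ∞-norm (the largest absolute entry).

Iteration 1:
  α = (-8 - (4)·1.000 - (-1)·2.000) / (7) = -1.429
  β = (-4 - (2)·-1.429 - (-3)·2.000) / (6) = 0.810
  γ = (10 - (4)·-1.429 - (-4)·0.810) / (9) = 2.106
Iteration 2:
  α = (-8 - (4)·0.810 - (-1)·2.106) / (7) = -1.305
  β = (-4 - (2)·-1.305 - (-3)·2.106) / (6) = 0.821
  γ = (10 - (4)·-1.305 - (-4)·0.821) / (9) = 2.056
Iteration 3:
  α = (-8 - (4)·0.821 - (-1)·2.056) / (7) = -1.318
  β = (-4 - (2)·-1.318 - (-3)·2.056) / (6) = 0.801
  γ = (10 - (4)·-1.318 - (-4)·0.801) / (9) = 2.053
Residual b − A·x = (0.075, -0.011, -0.001); ∞-norm = 0.075

0.075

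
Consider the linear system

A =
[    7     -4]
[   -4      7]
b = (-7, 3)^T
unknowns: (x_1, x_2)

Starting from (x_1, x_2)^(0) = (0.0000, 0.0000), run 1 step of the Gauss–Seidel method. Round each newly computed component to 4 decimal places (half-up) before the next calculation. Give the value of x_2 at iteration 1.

-0.1429

Iteration 1:
  x_1 = (-7 - (-4)·0.0000) / (7) = -1.0000
  x_2 = (3 - (-4)·-1.0000) / (7) = -0.1429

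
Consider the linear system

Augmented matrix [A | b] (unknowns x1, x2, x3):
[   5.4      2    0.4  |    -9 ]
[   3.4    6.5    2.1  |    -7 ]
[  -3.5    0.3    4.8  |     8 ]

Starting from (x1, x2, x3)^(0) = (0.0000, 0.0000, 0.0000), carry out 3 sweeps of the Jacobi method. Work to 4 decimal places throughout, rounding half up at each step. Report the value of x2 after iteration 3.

Iteration 1:
  x1 = (-9 - (2)·0.0000 - (0.4)·0.0000) / (5.4) = -1.6667
  x2 = (-7 - (3.4)·0.0000 - (2.1)·0.0000) / (6.5) = -1.0769
  x3 = (8 - (-3.5)·0.0000 - (0.3)·0.0000) / (4.8) = 1.6667
Iteration 2:
  x1 = (-9 - (2)·-1.0769 - (0.4)·1.6667) / (5.4) = -1.3913
  x2 = (-7 - (3.4)·-1.6667 - (2.1)·1.6667) / (6.5) = -0.7436
  x3 = (8 - (-3.5)·-1.6667 - (0.3)·-1.0769) / (4.8) = 0.5187
Iteration 3:
  x1 = (-9 - (2)·-0.7436 - (0.4)·0.5187) / (5.4) = -1.4297
  x2 = (-7 - (3.4)·-1.3913 - (2.1)·0.5187) / (6.5) = -0.5167
  x3 = (8 - (-3.5)·-1.3913 - (0.3)·-0.7436) / (4.8) = 0.6987

-0.5167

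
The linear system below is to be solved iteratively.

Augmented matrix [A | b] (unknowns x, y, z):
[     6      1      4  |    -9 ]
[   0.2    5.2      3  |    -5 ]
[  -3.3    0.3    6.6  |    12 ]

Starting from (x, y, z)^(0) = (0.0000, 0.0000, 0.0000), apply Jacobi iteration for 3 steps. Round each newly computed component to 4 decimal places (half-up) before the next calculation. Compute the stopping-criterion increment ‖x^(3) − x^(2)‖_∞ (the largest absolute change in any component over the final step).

Iteration 1:
  x = (-9 - (1)·0.0000 - (4)·0.0000) / (6) = -1.5000
  y = (-5 - (0.2)·0.0000 - (3)·0.0000) / (5.2) = -0.9615
  z = (12 - (-3.3)·0.0000 - (0.3)·0.0000) / (6.6) = 1.8182
Iteration 2:
  x = (-9 - (1)·-0.9615 - (4)·1.8182) / (6) = -2.5519
  y = (-5 - (0.2)·-1.5000 - (3)·1.8182) / (5.2) = -1.9528
  z = (12 - (-3.3)·-1.5000 - (0.3)·-0.9615) / (6.6) = 1.1119
Iteration 3:
  x = (-9 - (1)·-1.9528 - (4)·1.1119) / (6) = -1.9158
  y = (-5 - (0.2)·-2.5519 - (3)·1.1119) / (5.2) = -1.5049
  z = (12 - (-3.3)·-2.5519 - (0.3)·-1.9528) / (6.6) = 0.6310
Change: (0.6361, 0.4479, -0.4809) → max |·| = 0.6361

0.6361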